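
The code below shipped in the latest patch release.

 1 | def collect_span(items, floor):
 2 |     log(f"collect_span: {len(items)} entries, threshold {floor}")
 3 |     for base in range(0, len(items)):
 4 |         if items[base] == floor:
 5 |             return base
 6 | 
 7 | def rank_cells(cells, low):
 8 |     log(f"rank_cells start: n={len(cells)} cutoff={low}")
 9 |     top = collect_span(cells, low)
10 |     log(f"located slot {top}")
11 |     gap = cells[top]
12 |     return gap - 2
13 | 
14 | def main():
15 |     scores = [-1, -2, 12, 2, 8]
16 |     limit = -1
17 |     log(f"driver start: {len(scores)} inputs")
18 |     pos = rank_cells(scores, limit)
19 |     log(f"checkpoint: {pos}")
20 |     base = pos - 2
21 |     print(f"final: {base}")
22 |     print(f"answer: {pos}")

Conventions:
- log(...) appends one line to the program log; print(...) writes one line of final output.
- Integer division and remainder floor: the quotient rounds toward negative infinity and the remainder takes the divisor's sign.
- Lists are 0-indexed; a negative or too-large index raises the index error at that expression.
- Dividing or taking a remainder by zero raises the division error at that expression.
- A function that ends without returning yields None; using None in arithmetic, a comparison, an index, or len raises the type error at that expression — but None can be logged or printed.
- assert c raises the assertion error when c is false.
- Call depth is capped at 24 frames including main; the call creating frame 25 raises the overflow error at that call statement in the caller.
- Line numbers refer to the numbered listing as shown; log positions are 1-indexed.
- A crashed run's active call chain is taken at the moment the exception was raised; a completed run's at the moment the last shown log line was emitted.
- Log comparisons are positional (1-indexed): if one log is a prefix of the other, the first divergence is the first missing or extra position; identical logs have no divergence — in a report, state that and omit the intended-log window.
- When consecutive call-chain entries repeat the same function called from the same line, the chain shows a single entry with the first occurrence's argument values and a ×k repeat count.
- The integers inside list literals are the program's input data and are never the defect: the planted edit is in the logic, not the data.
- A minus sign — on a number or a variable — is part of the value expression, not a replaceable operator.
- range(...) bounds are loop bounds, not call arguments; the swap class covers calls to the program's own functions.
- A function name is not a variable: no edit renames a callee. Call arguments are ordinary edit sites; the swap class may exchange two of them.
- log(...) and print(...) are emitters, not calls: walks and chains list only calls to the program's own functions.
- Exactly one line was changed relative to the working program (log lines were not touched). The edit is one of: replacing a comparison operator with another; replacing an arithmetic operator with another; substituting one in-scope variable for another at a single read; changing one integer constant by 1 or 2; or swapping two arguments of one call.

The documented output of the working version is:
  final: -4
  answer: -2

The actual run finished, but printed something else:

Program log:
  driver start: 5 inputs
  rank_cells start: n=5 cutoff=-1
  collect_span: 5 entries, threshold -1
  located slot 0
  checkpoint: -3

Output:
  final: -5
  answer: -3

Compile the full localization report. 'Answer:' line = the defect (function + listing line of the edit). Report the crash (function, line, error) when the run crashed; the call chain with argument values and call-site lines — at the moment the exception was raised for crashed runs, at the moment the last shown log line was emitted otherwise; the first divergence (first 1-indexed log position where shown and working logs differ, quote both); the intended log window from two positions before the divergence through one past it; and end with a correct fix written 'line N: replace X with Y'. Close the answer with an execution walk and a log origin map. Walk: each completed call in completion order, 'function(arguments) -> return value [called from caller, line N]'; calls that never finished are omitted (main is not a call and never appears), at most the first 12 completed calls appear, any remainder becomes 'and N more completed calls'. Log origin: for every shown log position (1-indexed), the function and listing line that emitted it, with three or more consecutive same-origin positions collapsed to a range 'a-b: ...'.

Answer: the defect is in rank_cells at line 12.
Key fact: Log line 5 is where behavior first shows: 'checkpoint: -3' appears instead of 'checkpoint: -2'.
Call chain: main.
First divergence: at position 5 the run shows 'checkpoint: -3' where the working version logs 'checkpoint: -2'.
Intended log window:
  3: collect_span: 5 entries, threshold -1
  4: located slot 0
  5: checkpoint: -2
Execution walk:
  collect_span([-1, -2, 12, 2, 8], -1) -> 0  [called from rank_cells, line 9]
  rank_cells([-1, -2, 12, 2, 8], -1) -> -3  [called from main, line 18]
Log origins:
  1: logged in main at line 17
  2: logged in rank_cells at line 8
  3: logged in collect_span at line 2
  4: logged in rank_cells at line 10
  5: logged in main at line 19
A correct fix: line 12: replace `-` with `*`.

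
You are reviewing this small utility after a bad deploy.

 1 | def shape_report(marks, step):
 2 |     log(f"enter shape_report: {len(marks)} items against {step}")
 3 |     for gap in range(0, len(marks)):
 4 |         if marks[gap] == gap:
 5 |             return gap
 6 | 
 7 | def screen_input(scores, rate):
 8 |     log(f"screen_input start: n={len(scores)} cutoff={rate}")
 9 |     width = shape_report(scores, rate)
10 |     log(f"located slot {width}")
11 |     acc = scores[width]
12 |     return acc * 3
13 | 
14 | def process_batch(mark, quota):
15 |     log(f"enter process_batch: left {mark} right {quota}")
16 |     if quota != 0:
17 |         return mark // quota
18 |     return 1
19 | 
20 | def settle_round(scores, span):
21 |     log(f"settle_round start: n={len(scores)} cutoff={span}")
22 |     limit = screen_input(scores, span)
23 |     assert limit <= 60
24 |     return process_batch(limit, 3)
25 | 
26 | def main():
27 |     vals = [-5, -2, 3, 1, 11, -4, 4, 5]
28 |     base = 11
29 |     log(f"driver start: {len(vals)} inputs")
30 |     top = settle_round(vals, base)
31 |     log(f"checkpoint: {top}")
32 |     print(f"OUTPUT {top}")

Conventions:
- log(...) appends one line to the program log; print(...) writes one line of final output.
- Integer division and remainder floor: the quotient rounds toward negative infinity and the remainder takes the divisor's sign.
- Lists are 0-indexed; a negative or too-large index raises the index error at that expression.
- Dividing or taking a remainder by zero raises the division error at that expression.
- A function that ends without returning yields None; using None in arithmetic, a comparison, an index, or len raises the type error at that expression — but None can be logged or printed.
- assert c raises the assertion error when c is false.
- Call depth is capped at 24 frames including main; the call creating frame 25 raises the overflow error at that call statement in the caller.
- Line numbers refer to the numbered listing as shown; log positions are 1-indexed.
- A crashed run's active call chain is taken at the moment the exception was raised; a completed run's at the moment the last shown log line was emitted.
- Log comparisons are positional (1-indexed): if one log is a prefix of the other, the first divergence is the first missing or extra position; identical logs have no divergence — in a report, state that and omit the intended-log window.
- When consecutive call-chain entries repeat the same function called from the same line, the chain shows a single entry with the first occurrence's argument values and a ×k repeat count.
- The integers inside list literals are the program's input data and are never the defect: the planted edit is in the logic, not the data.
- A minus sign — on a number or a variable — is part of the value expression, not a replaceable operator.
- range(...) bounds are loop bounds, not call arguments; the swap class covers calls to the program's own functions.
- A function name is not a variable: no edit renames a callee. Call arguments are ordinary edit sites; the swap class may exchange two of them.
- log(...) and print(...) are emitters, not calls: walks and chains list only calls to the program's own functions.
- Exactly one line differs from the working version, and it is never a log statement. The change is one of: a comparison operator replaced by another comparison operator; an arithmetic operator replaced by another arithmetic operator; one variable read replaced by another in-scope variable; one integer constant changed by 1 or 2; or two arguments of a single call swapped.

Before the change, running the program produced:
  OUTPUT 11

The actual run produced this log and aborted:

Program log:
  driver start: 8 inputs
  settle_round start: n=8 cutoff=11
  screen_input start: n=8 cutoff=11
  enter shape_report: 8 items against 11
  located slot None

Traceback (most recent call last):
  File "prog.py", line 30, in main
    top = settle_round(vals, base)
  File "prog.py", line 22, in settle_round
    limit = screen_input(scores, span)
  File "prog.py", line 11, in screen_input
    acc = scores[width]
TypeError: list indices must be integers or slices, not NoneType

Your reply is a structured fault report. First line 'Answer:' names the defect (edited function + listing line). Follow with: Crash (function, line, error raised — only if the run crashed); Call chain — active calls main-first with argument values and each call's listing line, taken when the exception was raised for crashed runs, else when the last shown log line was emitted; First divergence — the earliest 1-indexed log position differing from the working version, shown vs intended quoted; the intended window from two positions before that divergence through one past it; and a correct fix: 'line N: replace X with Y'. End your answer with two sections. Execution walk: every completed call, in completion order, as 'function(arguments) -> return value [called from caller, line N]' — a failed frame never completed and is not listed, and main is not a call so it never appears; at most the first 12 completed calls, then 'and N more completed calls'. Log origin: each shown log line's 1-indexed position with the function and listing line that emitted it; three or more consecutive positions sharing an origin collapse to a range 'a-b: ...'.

Answer: the defect is in shape_report at line 4.
Key observation: Everything matches until log position 5, which reads 'located slot None' in place of 'located slot 4'.
Crash: screen_input, line 11, TypeError.
Call chain: main -> settle_round([-5, -2, 3, 1, 11, -4, 4, 5], 11) (called at line 30) -> screen_input([-5, -2, 3, 1, 11, -4, 4, 5], 11) (called at line 22).
First divergence: position 5 — the shown line 'located slot None' should read 'located slot 4'.
Intended log window:
  3: screen_input start: n=8 cutoff=11
  4: enter shape_report: 8 items against 11
  5: located slot 4
  6: enter process_batch: left 33 right 3
Execution walk:
  shape_report([-5, -2, 3, 1, 11, -4, 4, 5], 11) -> None  [called from screen_input, line 9]
Log origins:
  1: emitted by main (line 29)
  2: emitted by settle_round (line 21)
  3: emitted by screen_input (line 8)
  4: emitted by shape_report (line 2)
  5: emitted by screen_input (line 10)
A correct fix: line 4: replace `marks[gap] == gap` with `marks[gap] == step`.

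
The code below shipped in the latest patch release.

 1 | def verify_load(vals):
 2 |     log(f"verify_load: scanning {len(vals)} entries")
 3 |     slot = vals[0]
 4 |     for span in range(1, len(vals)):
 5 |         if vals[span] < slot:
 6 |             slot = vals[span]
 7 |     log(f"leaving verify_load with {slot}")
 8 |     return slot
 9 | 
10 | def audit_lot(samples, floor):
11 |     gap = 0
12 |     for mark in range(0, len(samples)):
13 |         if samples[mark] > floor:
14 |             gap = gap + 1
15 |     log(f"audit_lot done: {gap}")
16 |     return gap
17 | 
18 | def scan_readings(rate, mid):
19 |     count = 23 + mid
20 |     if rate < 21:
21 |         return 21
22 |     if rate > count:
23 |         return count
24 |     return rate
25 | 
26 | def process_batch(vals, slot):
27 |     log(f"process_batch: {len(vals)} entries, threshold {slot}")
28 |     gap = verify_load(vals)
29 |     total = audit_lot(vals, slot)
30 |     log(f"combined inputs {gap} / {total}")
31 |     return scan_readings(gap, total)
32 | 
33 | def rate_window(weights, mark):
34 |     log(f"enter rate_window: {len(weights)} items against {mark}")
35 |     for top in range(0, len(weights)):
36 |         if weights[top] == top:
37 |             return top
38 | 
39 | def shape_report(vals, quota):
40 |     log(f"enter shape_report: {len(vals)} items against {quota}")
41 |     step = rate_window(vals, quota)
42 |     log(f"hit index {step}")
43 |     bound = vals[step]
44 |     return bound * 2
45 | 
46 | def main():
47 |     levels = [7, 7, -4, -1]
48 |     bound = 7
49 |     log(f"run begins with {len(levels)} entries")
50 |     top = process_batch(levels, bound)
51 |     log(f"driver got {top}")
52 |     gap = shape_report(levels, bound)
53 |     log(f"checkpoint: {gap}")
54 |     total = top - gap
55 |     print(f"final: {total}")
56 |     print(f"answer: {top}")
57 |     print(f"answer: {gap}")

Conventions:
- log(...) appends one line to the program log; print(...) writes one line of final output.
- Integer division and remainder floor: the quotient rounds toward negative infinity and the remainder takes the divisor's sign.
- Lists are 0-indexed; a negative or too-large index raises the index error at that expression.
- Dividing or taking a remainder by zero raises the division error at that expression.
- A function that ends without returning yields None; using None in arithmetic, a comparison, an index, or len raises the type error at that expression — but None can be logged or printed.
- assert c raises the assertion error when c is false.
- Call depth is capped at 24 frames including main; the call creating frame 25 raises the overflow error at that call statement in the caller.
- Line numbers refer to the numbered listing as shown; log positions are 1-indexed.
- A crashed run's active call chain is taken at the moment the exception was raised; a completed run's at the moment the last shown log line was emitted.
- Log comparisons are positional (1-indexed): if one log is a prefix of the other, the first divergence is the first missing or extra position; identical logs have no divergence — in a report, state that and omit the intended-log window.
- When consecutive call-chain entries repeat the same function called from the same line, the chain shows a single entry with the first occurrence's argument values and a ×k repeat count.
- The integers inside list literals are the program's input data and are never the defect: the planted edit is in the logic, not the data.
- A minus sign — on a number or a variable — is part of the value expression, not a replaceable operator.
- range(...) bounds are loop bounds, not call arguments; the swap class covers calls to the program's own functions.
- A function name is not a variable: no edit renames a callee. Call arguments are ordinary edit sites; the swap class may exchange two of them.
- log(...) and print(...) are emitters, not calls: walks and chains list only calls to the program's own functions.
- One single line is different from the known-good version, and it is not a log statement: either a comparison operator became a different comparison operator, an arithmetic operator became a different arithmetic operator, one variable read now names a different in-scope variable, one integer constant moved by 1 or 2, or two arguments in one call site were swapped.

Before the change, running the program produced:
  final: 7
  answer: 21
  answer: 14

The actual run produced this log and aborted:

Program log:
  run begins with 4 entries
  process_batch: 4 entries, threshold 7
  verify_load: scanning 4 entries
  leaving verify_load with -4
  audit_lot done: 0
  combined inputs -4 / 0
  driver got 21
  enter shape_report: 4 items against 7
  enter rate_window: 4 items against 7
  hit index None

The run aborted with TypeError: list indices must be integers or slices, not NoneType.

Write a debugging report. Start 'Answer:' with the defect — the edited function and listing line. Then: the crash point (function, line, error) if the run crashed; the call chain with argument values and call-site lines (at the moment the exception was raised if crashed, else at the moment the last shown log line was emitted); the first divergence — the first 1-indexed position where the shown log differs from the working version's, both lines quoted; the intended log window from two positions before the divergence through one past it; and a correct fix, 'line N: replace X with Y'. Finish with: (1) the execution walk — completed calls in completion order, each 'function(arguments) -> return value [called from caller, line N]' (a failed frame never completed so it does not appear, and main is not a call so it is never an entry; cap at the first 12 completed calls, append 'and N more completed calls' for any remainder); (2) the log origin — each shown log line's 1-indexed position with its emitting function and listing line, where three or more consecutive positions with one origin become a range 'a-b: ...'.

Answer: the defect is in rate_window at line 36.
The tell: Position 10 is the first bad log line: 'hit index None' should read 'hit index 0'.
Crash: shape_report, line 43, TypeError.
Call chain: main -> shape_report([7, 7, -4, -1], 7) (called at line 52).
First divergence: at position 10 the run shows 'hit index None' where the working version logs 'hit index 0'.
Intended log window:
  8: enter shape_report: 4 items against 7
  9: enter rate_window: 4 items against 7
  10: hit index 0
  11: checkpoint: 14
Execution walk:
  verify_load([7, 7, -4, -1]) -> -4  [called from process_batch, line 28]
  audit_lot([7, 7, -4, -1], 7) -> 0  [called from process_batch, line 29]
  scan_readings(-4, 0) -> 21  [called from process_batch, line 31]
  process_batch([7, 7, -4, -1], 7) -> 21  [called from main, line 50]
  rate_window([7, 7, -4, -1], 7) -> None  [called from shape_report, line 41]
Log origins:
  1: from main, line 49
  2: from process_batch, line 27
  3: from verify_load, line 2
  4: from verify_load, line 7
  5: from audit_lot, line 15
  6: from process_batch, line 30
  7: from main, line 51
  8: from shape_report, line 40
  9: from rate_window, line 34
  10: from shape_report, line 42
A correct fix: line 36: replace `weights[top] == top` with `weights[top] == mark`.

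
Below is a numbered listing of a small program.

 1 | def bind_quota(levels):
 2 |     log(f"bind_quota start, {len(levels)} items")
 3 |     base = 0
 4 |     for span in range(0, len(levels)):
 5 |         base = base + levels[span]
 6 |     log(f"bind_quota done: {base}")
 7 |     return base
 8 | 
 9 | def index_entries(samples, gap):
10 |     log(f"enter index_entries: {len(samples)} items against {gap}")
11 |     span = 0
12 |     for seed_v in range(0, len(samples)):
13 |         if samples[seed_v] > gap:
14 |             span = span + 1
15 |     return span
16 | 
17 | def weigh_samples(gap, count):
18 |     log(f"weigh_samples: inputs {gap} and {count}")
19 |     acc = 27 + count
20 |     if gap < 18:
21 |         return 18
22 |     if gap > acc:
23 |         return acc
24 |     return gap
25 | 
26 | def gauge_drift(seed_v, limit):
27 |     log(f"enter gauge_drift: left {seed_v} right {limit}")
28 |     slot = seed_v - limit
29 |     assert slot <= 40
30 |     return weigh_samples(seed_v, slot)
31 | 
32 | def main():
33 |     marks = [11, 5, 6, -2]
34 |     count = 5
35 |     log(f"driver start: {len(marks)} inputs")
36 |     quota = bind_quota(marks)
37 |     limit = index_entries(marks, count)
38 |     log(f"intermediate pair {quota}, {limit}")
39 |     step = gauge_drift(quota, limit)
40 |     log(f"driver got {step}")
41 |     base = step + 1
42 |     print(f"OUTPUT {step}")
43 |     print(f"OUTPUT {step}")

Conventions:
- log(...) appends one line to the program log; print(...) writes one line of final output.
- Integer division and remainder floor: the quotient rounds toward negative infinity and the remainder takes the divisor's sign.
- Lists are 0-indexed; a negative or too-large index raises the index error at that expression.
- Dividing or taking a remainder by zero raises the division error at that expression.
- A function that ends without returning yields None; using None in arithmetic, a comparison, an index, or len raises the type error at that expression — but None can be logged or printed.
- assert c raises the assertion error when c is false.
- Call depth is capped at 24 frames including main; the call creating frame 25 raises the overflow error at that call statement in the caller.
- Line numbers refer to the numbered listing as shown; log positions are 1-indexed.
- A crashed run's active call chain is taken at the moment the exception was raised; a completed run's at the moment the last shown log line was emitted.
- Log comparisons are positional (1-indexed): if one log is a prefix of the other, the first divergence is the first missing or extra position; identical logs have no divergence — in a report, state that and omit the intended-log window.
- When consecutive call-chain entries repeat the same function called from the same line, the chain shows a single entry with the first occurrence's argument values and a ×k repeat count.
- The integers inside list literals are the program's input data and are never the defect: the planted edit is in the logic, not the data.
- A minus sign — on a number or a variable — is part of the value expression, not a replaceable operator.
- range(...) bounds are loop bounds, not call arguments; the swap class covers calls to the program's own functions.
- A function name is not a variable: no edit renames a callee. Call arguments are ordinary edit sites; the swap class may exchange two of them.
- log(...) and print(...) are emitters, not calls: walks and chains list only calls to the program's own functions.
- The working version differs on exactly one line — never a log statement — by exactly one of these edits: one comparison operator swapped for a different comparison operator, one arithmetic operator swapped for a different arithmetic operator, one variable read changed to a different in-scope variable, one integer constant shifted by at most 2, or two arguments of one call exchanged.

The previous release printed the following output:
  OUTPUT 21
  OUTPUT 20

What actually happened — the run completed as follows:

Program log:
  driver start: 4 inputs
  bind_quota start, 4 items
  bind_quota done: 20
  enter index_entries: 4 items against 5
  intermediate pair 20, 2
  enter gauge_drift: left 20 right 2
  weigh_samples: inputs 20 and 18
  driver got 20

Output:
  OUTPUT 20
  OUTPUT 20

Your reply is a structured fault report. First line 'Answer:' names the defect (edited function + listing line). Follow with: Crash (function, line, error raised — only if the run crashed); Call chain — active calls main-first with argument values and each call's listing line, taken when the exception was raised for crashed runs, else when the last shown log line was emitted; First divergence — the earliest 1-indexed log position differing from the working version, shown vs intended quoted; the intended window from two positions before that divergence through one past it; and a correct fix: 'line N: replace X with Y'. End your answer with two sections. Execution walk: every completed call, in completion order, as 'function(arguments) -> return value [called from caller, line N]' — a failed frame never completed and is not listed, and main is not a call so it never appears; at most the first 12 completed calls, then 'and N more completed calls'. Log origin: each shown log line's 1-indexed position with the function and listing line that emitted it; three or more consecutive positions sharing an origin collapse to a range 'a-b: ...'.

Answer: the defect is in main at line 42.
Key fact: Log streams are identical — the defect surfaces only in the printed output.
Call chain: main.
First divergence: there is none — every log position agrees.
Execution walk:
  bind_quota([11, 5, 6, -2]) -> 20  [called from main, line 36]
  index_entries([11, 5, 6, -2], 5) -> 2  [called from main, line 37]
  weigh_samples(20, 18) -> 20  [called from gauge_drift, line 30]
  gauge_drift(20, 2) -> 20  [called from main, line 39]
Origin of each log line:
  1: emitted by main (line 35)
  2: emitted by bind_quota (line 2)
  3: emitted by bind_quota (line 6)
  4: emitted by index_entries (line 10)
  5: emitted by main (line 38)
  6: emitted by gauge_drift (line 27)
  7: emitted by weigh_samples (line 18)
  8: emitted by main (line 40)
A correct fix: line 42: replace `step` with `base`.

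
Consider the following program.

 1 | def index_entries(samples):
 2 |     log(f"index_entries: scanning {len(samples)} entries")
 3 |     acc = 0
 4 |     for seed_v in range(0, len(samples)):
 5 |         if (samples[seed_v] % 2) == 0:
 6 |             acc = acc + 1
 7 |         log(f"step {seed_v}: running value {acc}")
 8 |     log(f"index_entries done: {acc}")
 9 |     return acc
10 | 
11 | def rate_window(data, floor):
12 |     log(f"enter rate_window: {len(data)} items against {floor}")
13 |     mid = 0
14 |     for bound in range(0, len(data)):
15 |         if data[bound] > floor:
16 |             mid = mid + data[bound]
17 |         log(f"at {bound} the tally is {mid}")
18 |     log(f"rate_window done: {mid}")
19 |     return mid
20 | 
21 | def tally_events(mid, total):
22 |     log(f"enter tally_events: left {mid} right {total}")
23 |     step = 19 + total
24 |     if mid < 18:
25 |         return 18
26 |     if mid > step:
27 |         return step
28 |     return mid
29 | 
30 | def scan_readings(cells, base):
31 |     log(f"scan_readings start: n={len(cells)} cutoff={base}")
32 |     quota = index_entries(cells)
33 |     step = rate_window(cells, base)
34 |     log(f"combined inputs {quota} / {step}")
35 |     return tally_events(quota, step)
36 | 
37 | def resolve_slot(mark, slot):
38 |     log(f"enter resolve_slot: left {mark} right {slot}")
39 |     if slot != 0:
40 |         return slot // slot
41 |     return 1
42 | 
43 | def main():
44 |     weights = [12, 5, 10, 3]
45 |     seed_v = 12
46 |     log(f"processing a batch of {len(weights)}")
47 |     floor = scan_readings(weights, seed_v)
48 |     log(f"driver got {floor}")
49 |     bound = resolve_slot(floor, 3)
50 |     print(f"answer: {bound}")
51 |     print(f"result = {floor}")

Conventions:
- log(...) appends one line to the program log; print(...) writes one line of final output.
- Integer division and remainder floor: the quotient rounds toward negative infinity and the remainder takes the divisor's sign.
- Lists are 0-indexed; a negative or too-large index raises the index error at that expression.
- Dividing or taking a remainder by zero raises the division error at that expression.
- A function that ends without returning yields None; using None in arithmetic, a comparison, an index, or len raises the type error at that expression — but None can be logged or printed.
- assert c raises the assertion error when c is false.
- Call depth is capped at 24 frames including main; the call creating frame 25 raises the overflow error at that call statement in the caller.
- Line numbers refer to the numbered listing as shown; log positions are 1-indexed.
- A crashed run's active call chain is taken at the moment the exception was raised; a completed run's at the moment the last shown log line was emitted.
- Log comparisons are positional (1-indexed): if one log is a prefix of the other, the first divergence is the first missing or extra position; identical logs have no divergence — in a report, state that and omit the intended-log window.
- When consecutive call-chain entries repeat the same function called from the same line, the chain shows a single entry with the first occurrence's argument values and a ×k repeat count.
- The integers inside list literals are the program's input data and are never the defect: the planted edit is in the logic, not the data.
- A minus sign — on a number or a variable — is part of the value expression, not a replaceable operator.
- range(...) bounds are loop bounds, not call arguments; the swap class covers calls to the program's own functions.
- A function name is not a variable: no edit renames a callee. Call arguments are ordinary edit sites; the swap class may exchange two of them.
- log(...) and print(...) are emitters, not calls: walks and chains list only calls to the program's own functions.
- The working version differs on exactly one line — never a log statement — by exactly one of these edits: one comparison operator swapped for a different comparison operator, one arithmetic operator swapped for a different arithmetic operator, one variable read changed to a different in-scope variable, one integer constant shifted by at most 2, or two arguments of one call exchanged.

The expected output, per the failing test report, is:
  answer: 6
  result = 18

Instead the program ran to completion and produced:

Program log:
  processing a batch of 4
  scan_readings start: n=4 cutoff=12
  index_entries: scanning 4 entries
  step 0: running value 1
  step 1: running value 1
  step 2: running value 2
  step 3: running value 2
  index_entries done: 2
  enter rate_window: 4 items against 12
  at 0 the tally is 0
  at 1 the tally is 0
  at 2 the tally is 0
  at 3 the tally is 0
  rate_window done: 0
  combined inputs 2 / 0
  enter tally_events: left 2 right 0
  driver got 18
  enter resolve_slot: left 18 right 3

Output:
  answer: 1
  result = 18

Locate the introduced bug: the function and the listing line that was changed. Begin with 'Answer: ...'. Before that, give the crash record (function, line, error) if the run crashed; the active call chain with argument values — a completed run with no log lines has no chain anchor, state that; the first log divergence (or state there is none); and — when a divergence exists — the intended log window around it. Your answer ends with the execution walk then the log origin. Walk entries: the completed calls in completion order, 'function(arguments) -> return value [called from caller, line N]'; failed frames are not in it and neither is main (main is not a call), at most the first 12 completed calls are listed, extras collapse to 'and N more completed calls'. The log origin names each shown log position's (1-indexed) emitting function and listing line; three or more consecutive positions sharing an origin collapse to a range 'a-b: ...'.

Answer: the defect is in resolve_slot at line 40.
Key observation: Nothing in the log betrays the bug — only the output does.
Call chain: main -> resolve_slot(18, 3) (called at line 49).
First divergence: none — the logs agree in full.
Execution walk:
  index_entries([12, 5, 10, 3]) -> 2  [called from scan_readings, line 32]
  rate_window([12, 5, 10, 3], 12) -> 0  [called from scan_readings, line 33]
  tally_events(2, 0) -> 18  [called from scan_readings, line 35]
  scan_readings([12, 5, 10, 3], 12) -> 18  [called from main, line 47]
  resolve_slot(18, 3) -> 1  [called from main, line 49]
Origin of each log line:
  1: logged in main at line 46
  2: logged in scan_readings at line 31
  3: logged in index_entries at line 2
  4-7: logged in index_entries at line 7
  8: logged in index_entries at line 8
  9: logged in rate_window at line 12
  10-13: logged in rate_window at line 17
  14: logged in rate_window at line 18
  15: logged in scan_readings at line 34
  16: logged in tally_events at line 22
  17: logged in main at line 48
  18: logged in resolve_slot at line 38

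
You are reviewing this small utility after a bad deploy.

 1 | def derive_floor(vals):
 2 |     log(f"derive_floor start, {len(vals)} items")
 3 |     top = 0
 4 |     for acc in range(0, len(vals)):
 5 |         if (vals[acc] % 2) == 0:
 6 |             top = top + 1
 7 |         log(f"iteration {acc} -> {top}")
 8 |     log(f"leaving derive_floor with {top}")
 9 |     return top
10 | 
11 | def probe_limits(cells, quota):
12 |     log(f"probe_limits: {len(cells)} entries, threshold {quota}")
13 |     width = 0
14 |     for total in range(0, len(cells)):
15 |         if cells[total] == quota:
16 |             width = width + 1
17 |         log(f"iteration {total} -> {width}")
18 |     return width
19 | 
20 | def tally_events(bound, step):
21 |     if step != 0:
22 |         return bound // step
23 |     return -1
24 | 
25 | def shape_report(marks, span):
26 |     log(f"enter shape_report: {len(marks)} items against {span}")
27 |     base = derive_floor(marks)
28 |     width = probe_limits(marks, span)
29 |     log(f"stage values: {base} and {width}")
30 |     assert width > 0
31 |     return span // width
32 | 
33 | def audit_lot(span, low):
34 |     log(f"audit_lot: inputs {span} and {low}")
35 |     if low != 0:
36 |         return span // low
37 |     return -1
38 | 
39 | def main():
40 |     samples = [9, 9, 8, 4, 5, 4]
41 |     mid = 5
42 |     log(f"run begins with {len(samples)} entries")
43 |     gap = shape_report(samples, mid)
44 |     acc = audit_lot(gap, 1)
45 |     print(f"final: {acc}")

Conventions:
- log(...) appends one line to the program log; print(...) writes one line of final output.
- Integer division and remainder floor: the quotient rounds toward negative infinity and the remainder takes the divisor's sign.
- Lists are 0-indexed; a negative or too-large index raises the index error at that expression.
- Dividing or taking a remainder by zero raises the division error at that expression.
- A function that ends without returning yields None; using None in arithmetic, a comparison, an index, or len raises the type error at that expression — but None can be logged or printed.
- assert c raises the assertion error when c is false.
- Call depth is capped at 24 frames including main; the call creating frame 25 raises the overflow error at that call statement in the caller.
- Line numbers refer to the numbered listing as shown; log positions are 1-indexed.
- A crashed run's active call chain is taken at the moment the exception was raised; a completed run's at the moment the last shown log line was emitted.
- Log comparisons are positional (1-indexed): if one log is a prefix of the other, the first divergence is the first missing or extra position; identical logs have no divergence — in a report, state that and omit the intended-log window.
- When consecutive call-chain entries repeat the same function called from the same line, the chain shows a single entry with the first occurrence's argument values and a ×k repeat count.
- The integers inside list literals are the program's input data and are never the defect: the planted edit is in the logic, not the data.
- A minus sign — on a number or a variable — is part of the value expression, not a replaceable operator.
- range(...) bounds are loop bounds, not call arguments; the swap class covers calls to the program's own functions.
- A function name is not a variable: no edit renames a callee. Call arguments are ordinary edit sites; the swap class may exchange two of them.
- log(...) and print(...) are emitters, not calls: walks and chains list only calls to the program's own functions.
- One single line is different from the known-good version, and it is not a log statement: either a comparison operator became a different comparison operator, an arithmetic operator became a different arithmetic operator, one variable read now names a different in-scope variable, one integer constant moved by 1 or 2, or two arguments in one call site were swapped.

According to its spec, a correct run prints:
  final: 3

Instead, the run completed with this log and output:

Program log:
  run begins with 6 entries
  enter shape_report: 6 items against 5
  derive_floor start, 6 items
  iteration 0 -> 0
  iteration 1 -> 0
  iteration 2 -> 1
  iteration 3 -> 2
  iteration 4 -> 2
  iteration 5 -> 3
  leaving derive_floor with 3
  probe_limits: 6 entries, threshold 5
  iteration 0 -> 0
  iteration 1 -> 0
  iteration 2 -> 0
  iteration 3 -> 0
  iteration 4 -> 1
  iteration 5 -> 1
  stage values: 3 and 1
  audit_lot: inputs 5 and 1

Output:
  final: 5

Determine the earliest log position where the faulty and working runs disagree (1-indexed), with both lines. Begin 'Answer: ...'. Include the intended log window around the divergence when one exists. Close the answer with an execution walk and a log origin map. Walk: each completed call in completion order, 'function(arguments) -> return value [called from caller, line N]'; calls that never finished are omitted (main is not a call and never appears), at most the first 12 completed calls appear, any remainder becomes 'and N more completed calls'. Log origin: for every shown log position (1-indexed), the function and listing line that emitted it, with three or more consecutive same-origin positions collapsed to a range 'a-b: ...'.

Answer: position 19; shown 'audit_lot: inputs 5 and 1' vs intended 'audit_lot: inputs 3 and 1'.
Intended log window:
  17: iteration 5 -> 1
  18: stage values: 3 and 1
  19: audit_lot: inputs 3 and 1
Execution walk:
  derive_floor([9, 9, 8, 4, 5, 4]) -> 3  [called from shape_report, line 27]
  probe_limits([9, 9, 8, 4, 5, 4], 5) -> 1  [called from shape_report, line 28]
  shape_report([9, 9, 8, 4, 5, 4], 5) -> 5  [called from main, line 43]
  audit_lot(5, 1) -> 5  [called from main, line 44]
Origin of each log line:
  1: emitted by main (line 42)
  2: emitted by shape_report (line 26)
  3: emitted by derive_floor (line 2)
  4-9: emitted by derive_floor (line 7)
  10: emitted by derive_floor (line 8)
  11: emitted by probe_limits (line 12)
  12-17: emitted by probe_limits (line 17)
  18: emitted by shape_report (line 29)
  19: emitted by audit_lot (line 34)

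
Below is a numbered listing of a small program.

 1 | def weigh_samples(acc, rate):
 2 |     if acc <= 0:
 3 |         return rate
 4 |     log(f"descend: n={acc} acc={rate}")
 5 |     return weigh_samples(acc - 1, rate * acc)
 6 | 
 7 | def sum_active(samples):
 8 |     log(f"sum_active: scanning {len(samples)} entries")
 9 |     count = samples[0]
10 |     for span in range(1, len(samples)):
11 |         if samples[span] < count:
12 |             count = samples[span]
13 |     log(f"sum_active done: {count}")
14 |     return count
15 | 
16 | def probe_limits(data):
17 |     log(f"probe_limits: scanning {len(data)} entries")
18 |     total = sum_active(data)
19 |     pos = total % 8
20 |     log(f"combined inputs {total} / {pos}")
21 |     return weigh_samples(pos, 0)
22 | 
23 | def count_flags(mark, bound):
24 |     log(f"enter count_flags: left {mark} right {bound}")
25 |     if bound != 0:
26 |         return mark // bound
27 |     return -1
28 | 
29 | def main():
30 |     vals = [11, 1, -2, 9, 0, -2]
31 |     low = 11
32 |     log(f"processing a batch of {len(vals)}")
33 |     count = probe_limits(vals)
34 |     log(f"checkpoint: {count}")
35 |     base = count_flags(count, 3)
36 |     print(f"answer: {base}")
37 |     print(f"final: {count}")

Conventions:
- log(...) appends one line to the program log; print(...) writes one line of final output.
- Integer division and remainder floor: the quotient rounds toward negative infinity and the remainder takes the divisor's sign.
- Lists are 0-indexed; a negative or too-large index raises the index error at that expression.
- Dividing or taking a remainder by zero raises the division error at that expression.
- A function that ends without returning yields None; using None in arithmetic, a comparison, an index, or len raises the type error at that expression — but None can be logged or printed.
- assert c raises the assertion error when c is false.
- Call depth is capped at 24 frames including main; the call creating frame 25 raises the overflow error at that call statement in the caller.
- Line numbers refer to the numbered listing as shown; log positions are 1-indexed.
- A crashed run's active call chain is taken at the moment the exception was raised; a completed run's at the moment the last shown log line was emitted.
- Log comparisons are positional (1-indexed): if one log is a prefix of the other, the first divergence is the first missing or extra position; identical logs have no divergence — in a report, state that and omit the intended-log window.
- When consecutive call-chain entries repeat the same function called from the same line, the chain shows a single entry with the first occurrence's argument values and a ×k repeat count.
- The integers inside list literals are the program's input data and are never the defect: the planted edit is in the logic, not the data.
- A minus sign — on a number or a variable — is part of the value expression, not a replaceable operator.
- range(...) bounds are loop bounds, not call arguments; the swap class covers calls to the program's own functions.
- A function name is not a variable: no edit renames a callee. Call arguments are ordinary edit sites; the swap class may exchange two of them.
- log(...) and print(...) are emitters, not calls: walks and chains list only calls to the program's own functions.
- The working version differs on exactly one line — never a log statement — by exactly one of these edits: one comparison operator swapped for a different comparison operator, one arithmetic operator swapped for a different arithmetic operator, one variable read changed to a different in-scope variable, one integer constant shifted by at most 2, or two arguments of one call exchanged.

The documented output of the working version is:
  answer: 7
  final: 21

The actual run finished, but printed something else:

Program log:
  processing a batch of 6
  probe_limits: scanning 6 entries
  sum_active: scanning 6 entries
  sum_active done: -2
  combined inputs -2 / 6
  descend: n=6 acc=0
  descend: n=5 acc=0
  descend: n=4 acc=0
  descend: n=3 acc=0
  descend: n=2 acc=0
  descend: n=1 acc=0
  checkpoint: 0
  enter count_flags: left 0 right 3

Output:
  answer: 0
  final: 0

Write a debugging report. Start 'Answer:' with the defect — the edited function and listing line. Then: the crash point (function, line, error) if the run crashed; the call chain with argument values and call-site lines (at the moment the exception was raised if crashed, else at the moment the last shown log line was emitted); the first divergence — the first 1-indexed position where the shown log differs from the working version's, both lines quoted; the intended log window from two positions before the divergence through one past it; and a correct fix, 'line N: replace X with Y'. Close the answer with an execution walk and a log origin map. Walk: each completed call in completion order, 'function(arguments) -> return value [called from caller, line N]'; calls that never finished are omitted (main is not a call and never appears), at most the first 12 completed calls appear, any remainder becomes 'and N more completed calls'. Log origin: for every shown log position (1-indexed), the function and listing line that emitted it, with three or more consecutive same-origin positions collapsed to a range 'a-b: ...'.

Answer: the defect is in weigh_samples at line 5.
Core observation: At log position 7 the runs split — shown 'descend: n=5 acc=0', but the working version logs 'descend: n=5 acc=6'.
Call chain: main -> count_flags(0, 3) (called at line 35).
First divergence: at position 7 the run shows 'descend: n=5 acc=0' where the working version logs 'descend: n=5 acc=6'.
Intended log window:
  5: combined inputs -2 / 6
  6: descend: n=6 acc=0
  7: descend: n=5 acc=6
  8: descend: n=4 acc=11
Execution walk:
  sum_active([11, 1, -2, 9, 0, -2]) -> -2  [called from probe_limits, line 18]
  weigh_samples(0, 0) -> 0  [called from weigh_samples, line 5]
  weigh_samples(1, 0) -> 0  [called from weigh_samples, line 5]
  weigh_samples(2, 0) -> 0  [called from weigh_samples, line 5]
  weigh_samples(3, 0) -> 0  [called from weigh_samples, line 5]
  weigh_samples(4, 0) -> 0  [called from weigh_samples, line 5]
  weigh_samples(5, 0) -> 0  [called from weigh_samples, line 5]
  weigh_samples(6, 0) -> 0  [called from probe_limits, line 21]
  probe_limits([11, 1, -2, 9, 0, -2]) -> 0  [called from main, line 33]
  count_flags(0, 3) -> 0  [called from main, line 35]
Log line origins:
  1: logged in main at line 32
  2: logged in probe_limits at line 17
  3: logged in sum_active at line 8
  4: logged in sum_active at line 13
  5: logged in probe_limits at line 20
  6-11: logged in weigh_samples at line 4
  12: logged in main at line 34
  13: logged in count_flags at line 24
A correct fix: line 5: replace `*` with `+`.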